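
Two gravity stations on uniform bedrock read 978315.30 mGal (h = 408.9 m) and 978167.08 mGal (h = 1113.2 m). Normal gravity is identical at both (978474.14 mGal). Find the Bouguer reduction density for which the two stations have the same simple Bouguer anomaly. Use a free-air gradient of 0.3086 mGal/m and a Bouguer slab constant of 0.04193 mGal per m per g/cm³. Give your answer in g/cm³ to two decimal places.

2.34

Δg_obs = 978167.08 − 978315.30 = -148.22 mGal over Δh = 1113.2 − 408.9 = 704.3 m
Equal Bouguer anomalies ⇒ Δg_obs + (0.3086 − 0.04193ρ)·Δh = 0
0.3086 − 0.04193ρ = −Δg_obs/Δh = 0.21045
ρ = (0.3086 − 0.21045) / 0.04193 = 2.34 g/cm³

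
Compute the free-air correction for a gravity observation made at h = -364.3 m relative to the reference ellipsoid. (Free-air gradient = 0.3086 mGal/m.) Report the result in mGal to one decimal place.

-112.4

Free-air correction = 0.3086 × -364.3 = -112.4 mGal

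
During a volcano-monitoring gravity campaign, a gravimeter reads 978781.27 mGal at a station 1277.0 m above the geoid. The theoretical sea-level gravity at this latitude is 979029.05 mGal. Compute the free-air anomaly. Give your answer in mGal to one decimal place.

146.3

Free-air correction = 0.3086 × 1277.0 = 394.08 mGal
Free-air anomaly = 978781.27 − 979029.05 + (394.08) = 146.30 mGal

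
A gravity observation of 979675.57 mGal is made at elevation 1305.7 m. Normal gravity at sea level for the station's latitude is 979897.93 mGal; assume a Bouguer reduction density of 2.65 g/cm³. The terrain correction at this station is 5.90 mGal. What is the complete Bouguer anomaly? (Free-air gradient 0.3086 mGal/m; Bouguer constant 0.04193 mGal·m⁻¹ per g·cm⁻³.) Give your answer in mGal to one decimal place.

Free-air correction = 0.3086 × 1305.7 = 402.94 mGal
Free-air anomaly = 979675.57 − 979897.93 + (402.94) = 180.58 mGal
Bouguer slab correction = 0.04193 × 2.65 × 1305.7 = 145.08 mGal
Simple Bouguer anomaly = 180.58 − (145.08) = 35.50 mGal
Complete Bouguer anomaly = 35.50 + 5.90 = 41.40 mGal

41.4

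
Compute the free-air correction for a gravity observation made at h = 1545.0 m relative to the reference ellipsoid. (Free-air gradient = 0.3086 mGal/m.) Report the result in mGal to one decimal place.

Free-air correction = 0.3086 × 1545.0 = 476.8 mGal

476.8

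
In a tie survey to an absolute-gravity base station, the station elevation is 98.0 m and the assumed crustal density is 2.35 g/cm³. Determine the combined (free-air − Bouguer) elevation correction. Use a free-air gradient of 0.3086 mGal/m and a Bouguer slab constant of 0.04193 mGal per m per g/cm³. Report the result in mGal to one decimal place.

20.6

Combined gradient = 0.3086 − 0.04193 × 2.35 = 0.2100645 mGal/m
Combined elevation correction = 0.2100645 × 98.0 = 20.6 mGal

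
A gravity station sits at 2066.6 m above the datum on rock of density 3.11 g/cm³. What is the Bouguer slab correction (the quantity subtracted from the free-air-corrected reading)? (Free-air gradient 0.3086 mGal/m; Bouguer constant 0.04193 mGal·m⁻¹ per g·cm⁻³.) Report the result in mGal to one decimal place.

Bouguer slab correction = 0.04193 × 3.11 × 2066.6 = 269.5 mGal

269.5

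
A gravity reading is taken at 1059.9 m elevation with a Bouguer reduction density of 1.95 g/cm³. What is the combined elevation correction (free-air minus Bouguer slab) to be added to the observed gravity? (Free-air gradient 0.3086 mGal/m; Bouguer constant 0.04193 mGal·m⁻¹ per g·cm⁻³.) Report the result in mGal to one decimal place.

240.4

Combined gradient = 0.3086 − 0.04193 × 1.95 = 0.2268365 mGal/m
Combined elevation correction = 0.2268365 × 1059.9 = 240.4 mGal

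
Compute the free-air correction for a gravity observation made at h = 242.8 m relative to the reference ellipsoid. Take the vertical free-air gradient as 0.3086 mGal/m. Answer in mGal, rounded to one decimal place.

Free-air correction = 0.3086 × 242.8 = 74.9 mGal

74.9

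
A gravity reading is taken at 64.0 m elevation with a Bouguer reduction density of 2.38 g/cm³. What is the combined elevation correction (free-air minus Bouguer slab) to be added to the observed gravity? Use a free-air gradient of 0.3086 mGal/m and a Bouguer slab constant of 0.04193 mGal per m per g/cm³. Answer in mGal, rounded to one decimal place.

13.4

Combined gradient = 0.3086 − 0.04193 × 2.38 = 0.2088066 mGal/m
Combined elevation correction = 0.2088066 × 64.0 = 13.4 mGal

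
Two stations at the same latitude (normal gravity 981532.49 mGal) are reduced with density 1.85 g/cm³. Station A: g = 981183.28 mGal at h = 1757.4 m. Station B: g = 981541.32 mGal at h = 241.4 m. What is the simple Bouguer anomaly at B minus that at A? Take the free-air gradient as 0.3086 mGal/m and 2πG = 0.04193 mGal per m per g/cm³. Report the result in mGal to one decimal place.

7.8

Δg_SB(A) = 981183.28 − 981532.49 + 0.3086×1757.4 − 0.04193×1.85×1757.4 = 56.80 mGal
Δg_SB(B) = 981541.32 − 981532.49 + 0.3086×241.4 − 0.04193×1.85×241.4 = 64.60 mGal
Difference = 64.60 − (56.80) = 7.80 mGal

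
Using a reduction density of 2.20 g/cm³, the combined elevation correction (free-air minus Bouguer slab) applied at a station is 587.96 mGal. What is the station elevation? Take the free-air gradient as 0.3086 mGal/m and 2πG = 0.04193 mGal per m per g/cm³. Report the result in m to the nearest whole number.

Combined gradient = 0.3086 − 0.04193 × 2.20 = 0.2163540 mGal/m
h = 587.96 / 0.2163540 = 2717.58 m

2718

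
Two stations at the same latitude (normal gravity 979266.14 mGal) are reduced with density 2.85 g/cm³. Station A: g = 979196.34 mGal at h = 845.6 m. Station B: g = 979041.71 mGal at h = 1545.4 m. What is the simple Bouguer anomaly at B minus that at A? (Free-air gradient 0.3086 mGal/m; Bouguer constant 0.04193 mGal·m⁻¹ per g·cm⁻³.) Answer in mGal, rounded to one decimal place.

-22.3

Δg_SB(A) = 979196.34 − 979266.14 + 0.3086×845.6 − 0.04193×2.85×845.6 = 90.10 mGal
Δg_SB(B) = 979041.71 − 979266.14 + 0.3086×1545.4 − 0.04193×2.85×1545.4 = 67.80 mGal
Difference = 67.80 − (90.10) = -22.30 mGal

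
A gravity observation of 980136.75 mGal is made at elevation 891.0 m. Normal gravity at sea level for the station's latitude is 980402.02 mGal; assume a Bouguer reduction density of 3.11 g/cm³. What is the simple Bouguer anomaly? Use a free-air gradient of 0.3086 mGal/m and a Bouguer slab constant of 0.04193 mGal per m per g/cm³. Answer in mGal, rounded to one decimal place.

-106.5

Free-air correction = 0.3086 × 891.0 = 274.96 mGal
Free-air anomaly = 980136.75 − 980402.02 + (274.96) = 9.69 mGal
Bouguer slab correction = 0.04193 × 3.11 × 891.0 = 116.19 mGal
Simple Bouguer anomaly = 9.69 − (116.19) = -106.50 mGal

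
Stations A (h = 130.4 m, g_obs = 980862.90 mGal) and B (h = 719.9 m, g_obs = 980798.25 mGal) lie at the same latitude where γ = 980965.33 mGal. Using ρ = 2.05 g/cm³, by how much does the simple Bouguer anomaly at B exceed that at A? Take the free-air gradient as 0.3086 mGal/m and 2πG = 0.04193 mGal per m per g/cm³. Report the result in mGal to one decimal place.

66.6

Δg_SB(A) = 980862.90 − 980965.33 + 0.3086×130.4 − 0.04193×2.05×130.4 = -73.40 mGal
Δg_SB(B) = 980798.25 − 980965.33 + 0.3086×719.9 − 0.04193×2.05×719.9 = -6.80 mGal
Difference = -6.80 − (-73.40) = 66.60 mGal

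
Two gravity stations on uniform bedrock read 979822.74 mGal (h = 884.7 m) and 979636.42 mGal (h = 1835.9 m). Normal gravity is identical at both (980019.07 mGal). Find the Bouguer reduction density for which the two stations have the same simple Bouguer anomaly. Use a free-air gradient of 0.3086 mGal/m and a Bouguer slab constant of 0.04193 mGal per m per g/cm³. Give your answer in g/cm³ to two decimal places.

Δg_obs = 979636.42 − 979822.74 = -186.32 mGal over Δh = 1835.9 − 884.7 = 951.2 m
Equal Bouguer anomalies ⇒ Δg_obs + (0.3086 − 0.04193ρ)·Δh = 0
0.3086 − 0.04193ρ = −Δg_obs/Δh = 0.19588
ρ = (0.3086 − 0.19588) / 0.04193 = 2.69 g/cm³

2.69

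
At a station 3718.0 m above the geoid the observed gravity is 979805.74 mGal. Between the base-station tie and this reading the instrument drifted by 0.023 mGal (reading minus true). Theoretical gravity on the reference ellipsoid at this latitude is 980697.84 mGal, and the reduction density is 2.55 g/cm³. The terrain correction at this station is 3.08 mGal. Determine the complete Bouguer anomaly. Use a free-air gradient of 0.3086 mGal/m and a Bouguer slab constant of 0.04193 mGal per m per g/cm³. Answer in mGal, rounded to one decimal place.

-139.2

Drift-corrected reading = 979805.74 − (0.023) = 979805.717 mGal
Free-air correction = 0.3086 × 3718.0 = 1147.37 mGal
Free-air anomaly = 979805.717 − 980697.84 + (1147.37) = 255.247 mGal
Bouguer slab correction = 0.04193 × 2.55 × 3718.0 = 397.53 mGal
Simple Bouguer anomaly = 255.247 − (397.53) = -142.283 mGal
Complete Bouguer anomaly = -142.283 + 3.08 = -139.203 mGal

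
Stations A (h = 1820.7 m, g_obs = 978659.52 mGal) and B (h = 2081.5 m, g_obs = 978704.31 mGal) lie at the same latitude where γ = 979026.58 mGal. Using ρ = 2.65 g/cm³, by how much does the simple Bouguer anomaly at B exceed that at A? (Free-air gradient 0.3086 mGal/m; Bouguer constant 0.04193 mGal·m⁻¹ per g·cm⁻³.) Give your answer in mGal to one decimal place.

96.3

Δg_SB(A) = 978659.52 − 979026.58 + 0.3086×1820.7 − 0.04193×2.65×1820.7 = -7.50 mGal
Δg_SB(B) = 978704.31 − 979026.58 + 0.3086×2081.5 − 0.04193×2.65×2081.5 = 88.80 mGal
Difference = 88.80 − (-7.50) = 96.30 mGal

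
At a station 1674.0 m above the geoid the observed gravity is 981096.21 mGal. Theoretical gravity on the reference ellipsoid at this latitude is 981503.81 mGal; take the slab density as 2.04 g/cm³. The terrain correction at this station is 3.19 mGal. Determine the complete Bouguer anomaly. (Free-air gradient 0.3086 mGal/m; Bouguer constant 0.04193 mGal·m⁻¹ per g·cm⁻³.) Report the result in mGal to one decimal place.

-31.0

Free-air correction = 0.3086 × 1674.0 = 516.60 mGal
Free-air anomaly = 981096.21 − 981503.81 + (516.60) = 109.00 mGal
Bouguer slab correction = 0.04193 × 2.04 × 1674.0 = 143.19 mGal
Simple Bouguer anomaly = 109.00 − (143.19) = -34.19 mGal
Complete Bouguer anomaly = -34.19 + 3.19 = -31.00 mGal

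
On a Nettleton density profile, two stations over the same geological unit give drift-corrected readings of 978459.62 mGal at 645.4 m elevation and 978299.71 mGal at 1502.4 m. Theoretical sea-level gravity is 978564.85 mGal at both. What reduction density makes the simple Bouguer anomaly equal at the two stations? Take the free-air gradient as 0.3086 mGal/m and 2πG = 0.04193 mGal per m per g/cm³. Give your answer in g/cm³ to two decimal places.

2.91

Δg_obs = 978299.71 − 978459.62 = -159.91 mGal over Δh = 1502.4 − 645.4 = 857.0 m
Equal Bouguer anomalies ⇒ Δg_obs + (0.3086 − 0.04193ρ)·Δh = 0
0.3086 − 0.04193ρ = −Δg_obs/Δh = 0.18659
ρ = (0.3086 − 0.18659) / 0.04193 = 2.91 g/cm³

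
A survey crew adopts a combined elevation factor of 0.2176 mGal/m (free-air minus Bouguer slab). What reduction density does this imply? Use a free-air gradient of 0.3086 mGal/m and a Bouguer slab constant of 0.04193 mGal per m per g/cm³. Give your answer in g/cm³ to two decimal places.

2.17

0.2176 = 0.3086 − 0.04193 × ρ
ρ = (0.3086 − 0.2176) / 0.04193 = 2.17 g/cm³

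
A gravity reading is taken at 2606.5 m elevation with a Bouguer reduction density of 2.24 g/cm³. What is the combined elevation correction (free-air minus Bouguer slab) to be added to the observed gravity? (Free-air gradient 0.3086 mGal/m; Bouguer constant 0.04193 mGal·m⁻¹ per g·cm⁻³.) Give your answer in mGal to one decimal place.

559.6

Combined gradient = 0.3086 − 0.04193 × 2.24 = 0.2146768 mGal/m
Combined elevation correction = 0.2146768 × 2606.5 = 559.6 mGal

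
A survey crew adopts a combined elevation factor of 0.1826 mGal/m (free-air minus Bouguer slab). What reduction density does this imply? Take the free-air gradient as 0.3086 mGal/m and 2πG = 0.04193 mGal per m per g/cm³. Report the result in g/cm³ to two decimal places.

0.1826 = 0.3086 − 0.04193 × ρ
ρ = (0.3086 − 0.1826) / 0.04193 = 3.01 g/cm³

3.01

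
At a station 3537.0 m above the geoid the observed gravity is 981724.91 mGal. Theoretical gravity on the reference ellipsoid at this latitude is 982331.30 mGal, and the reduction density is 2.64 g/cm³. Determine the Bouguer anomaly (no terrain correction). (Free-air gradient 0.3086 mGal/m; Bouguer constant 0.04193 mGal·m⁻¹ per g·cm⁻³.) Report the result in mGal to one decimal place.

Free-air correction = 0.3086 × 3537.0 = 1091.52 mGal
Free-air anomaly = 981724.91 − 982331.30 + (1091.52) = 485.13 mGal
Bouguer slab correction = 0.04193 × 2.64 × 3537.0 = 391.53 mGal
Simple Bouguer anomaly = 485.13 − (391.53) = 93.60 mGal

93.6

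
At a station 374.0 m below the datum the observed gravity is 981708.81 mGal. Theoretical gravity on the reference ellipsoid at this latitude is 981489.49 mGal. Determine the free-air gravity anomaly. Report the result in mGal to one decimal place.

Free-air correction = 0.3086 × -374.0 = -115.42 mGal
Free-air anomaly = 981708.81 − 981489.49 + (-115.42) = 103.90 mGal

103.9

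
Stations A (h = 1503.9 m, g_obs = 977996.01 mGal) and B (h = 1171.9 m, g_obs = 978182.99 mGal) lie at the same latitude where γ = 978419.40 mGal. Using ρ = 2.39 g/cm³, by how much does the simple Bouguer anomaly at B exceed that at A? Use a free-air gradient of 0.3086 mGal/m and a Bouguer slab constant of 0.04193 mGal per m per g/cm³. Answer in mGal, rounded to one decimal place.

117.8

Δg_SB(A) = 977996.01 − 978419.40 + 0.3086×1503.9 − 0.04193×2.39×1503.9 = -110.00 mGal
Δg_SB(B) = 978182.99 − 978419.40 + 0.3086×1171.9 − 0.04193×2.39×1171.9 = 7.80 mGal
Difference = 7.80 − (-110.00) = 117.80 mGal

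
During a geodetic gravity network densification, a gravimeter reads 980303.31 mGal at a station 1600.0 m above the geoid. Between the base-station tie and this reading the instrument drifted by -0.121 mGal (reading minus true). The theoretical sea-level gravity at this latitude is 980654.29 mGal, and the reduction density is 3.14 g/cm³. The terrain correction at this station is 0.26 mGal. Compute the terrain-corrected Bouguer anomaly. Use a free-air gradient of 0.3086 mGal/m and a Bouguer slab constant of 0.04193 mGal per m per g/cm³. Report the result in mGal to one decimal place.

Drift-corrected reading = 980303.31 − (-0.121) = 980303.431 mGal
Free-air correction = 0.3086 × 1600.0 = 493.76 mGal
Free-air anomaly = 980303.431 − 980654.29 + (493.76) = 142.901 mGal
Bouguer slab correction = 0.04193 × 3.14 × 1600.0 = 210.66 mGal
Simple Bouguer anomaly = 142.901 − (210.66) = -67.759 mGal
Complete Bouguer anomaly = -67.759 + 0.26 = -67.499 mGal

-67.5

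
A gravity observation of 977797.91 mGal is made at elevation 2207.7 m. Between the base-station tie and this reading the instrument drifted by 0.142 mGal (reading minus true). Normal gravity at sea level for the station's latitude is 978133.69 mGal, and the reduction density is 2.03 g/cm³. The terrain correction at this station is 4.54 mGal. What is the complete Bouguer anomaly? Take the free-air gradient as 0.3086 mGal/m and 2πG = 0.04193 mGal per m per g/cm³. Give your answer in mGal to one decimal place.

Drift-corrected reading = 977797.91 − (0.142) = 977797.768 mGal
Free-air correction = 0.3086 × 2207.7 = 681.30 mGal
Free-air anomaly = 977797.768 − 978133.69 + (681.30) = 345.378 mGal
Bouguer slab correction = 0.04193 × 2.03 × 2207.7 = 187.91 mGal
Simple Bouguer anomaly = 345.378 − (187.91) = 157.468 mGal
Complete Bouguer anomaly = 157.468 + 4.54 = 162.008 mGal

162.0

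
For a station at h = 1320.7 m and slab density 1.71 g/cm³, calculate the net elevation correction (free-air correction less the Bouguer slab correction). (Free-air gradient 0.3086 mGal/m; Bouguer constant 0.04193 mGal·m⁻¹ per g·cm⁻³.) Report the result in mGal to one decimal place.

Combined gradient = 0.3086 − 0.04193 × 1.71 = 0.2368997 mGal/m
Combined elevation correction = 0.2368997 × 1320.7 = 312.9 mGal

312.9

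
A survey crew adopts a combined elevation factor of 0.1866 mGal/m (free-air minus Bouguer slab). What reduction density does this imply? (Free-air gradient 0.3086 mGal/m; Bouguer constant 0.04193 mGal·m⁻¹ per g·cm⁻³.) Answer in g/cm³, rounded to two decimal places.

2.91

0.1866 = 0.3086 − 0.04193 × ρ
ρ = (0.3086 − 0.1866) / 0.04193 = 2.91 g/cm³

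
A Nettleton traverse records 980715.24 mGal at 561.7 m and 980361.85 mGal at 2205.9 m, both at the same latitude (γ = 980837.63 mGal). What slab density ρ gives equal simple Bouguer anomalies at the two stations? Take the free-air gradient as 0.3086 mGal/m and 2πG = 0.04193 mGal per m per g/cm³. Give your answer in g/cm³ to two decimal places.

2.23

Δg_obs = 980361.85 − 980715.24 = -353.39 mGal over Δh = 2205.9 − 561.7 = 1644.2 m
Equal Bouguer anomalies ⇒ Δg_obs + (0.3086 − 0.04193ρ)·Δh = 0
0.3086 − 0.04193ρ = −Δg_obs/Δh = 0.21493
ρ = (0.3086 − 0.21493) / 0.04193 = 2.23 g/cm³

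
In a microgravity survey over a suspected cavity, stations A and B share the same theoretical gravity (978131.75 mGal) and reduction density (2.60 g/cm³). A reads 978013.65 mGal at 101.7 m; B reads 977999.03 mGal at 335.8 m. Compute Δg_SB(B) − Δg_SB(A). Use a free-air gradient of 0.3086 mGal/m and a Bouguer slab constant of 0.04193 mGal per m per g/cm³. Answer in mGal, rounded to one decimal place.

32.1

Δg_SB(A) = 978013.65 − 978131.75 + 0.3086×101.7 − 0.04193×2.60×101.7 = -97.80 mGal
Δg_SB(B) = 977999.03 − 978131.75 + 0.3086×335.8 − 0.04193×2.60×335.8 = -65.70 mGal
Difference = -65.70 − (-97.80) = 32.10 mGal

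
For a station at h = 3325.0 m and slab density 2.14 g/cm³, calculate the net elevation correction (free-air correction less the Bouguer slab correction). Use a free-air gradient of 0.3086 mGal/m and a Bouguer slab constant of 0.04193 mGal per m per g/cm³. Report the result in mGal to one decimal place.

727.7

Combined gradient = 0.3086 − 0.04193 × 2.14 = 0.2188698 mGal/m
Combined elevation correction = 0.2188698 × 3325.0 = 727.7 mGal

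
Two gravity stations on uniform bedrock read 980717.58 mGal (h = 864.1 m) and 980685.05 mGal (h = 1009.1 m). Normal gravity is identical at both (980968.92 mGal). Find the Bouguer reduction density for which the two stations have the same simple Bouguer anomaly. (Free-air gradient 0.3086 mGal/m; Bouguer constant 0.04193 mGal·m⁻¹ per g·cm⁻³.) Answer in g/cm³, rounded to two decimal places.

2.01

Δg_obs = 980685.05 − 980717.58 = -32.53 mGal over Δh = 1009.1 − 864.1 = 145.0 m
Equal Bouguer anomalies ⇒ Δg_obs + (0.3086 − 0.04193ρ)·Δh = 0
0.3086 − 0.04193ρ = −Δg_obs/Δh = 0.22434
ρ = (0.3086 − 0.22434) / 0.04193 = 2.01 g/cm³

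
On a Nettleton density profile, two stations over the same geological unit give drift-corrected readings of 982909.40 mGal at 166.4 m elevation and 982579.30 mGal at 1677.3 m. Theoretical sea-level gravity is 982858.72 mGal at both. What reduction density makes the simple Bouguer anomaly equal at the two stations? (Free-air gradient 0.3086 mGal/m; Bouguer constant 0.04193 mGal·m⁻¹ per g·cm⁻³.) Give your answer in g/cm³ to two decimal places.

2.15

Δg_obs = 982579.30 − 982909.40 = -330.10 mGal over Δh = 1677.3 − 166.4 = 1510.9 m
Equal Bouguer anomalies ⇒ Δg_obs + (0.3086 − 0.04193ρ)·Δh = 0
0.3086 − 0.04193ρ = −Δg_obs/Δh = 0.21848
ρ = (0.3086 − 0.21848) / 0.04193 = 2.15 g/cm³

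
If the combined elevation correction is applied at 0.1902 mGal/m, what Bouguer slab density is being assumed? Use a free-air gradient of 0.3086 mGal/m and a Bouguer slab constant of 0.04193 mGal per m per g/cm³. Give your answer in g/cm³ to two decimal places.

2.82

0.1902 = 0.3086 − 0.04193 × ρ
ρ = (0.3086 − 0.1902) / 0.04193 = 2.82 g/cm³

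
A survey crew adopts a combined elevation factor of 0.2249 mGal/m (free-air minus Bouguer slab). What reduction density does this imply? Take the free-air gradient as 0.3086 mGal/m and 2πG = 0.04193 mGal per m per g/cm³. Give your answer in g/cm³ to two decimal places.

2.00

0.2249 = 0.3086 − 0.04193 × ρ
ρ = (0.3086 − 0.2249) / 0.04193 = 2.00 g/cm³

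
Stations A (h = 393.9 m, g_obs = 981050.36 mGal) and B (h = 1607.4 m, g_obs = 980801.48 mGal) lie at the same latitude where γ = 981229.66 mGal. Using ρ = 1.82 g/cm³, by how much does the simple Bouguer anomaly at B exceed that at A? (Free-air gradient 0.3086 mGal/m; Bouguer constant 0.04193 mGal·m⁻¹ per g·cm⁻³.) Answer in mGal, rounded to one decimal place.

33.0

Δg_SB(A) = 981050.36 − 981229.66 + 0.3086×393.9 − 0.04193×1.82×393.9 = -87.80 mGal
Δg_SB(B) = 980801.48 − 981229.66 + 0.3086×1607.4 − 0.04193×1.82×1607.4 = -54.80 mGal
Difference = -54.80 − (-87.80) = 33.00 mGal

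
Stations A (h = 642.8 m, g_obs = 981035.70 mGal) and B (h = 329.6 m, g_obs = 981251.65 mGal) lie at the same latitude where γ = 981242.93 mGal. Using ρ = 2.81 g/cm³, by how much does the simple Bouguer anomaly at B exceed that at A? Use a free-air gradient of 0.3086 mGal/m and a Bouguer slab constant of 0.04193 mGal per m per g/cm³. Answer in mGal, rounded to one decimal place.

Δg_SB(A) = 981035.70 − 981242.93 + 0.3086×642.8 − 0.04193×2.81×642.8 = -84.60 mGal
Δg_SB(B) = 981251.65 − 981242.93 + 0.3086×329.6 − 0.04193×2.81×329.6 = 71.60 mGal
Difference = 71.60 − (-84.60) = 156.20 mGal

156.2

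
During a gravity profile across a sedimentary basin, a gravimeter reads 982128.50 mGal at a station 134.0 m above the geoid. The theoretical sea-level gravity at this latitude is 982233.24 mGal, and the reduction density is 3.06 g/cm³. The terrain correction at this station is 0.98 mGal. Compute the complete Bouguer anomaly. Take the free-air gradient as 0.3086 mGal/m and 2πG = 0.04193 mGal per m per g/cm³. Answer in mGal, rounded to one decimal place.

Free-air correction = 0.3086 × 134.0 = 41.35 mGal
Free-air anomaly = 982128.50 − 982233.24 + (41.35) = -63.39 mGal
Bouguer slab correction = 0.04193 × 3.06 × 134.0 = 17.19 mGal
Simple Bouguer anomaly = -63.39 − (17.19) = -80.58 mGal
Complete Bouguer anomaly = -80.58 + 0.98 = -79.60 mGal

-79.6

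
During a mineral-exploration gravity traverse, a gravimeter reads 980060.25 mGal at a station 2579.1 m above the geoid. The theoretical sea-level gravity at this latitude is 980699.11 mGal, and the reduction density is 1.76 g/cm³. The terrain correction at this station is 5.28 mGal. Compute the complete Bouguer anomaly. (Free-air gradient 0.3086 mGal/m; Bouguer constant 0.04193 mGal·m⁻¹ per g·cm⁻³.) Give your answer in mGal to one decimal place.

-28.0

Free-air correction = 0.3086 × 2579.1 = 795.91 mGal
Free-air anomaly = 980060.25 − 980699.11 + (795.91) = 157.05 mGal
Bouguer slab correction = 0.04193 × 1.76 × 2579.1 = 190.33 mGal
Simple Bouguer anomaly = 157.05 − (190.33) = -33.28 mGal
Complete Bouguer anomaly = -33.28 + 5.28 = -28.00 mGal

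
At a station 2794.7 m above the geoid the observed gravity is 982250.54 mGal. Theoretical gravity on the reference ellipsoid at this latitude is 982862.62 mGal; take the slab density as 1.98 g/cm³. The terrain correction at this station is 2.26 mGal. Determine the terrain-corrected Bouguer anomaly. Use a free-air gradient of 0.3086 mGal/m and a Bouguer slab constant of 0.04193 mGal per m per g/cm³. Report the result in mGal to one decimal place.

20.6

Free-air correction = 0.3086 × 2794.7 = 862.44 mGal
Free-air anomaly = 982250.54 − 982862.62 + (862.44) = 250.36 mGal
Bouguer slab correction = 0.04193 × 1.98 × 2794.7 = 232.02 mGal
Simple Bouguer anomaly = 250.36 − (232.02) = 18.34 mGal
Complete Bouguer anomaly = 18.34 + 2.26 = 20.60 mGal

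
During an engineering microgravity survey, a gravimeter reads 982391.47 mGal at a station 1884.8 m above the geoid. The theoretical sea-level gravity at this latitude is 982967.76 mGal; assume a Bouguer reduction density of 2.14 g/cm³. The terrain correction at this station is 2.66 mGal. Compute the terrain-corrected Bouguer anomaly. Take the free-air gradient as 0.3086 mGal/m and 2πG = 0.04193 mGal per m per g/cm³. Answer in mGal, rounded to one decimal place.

-161.1

Free-air correction = 0.3086 × 1884.8 = 581.65 mGal
Free-air anomaly = 982391.47 − 982967.76 + (581.65) = 5.36 mGal
Bouguer slab correction = 0.04193 × 2.14 × 1884.8 = 169.12 mGal
Simple Bouguer anomaly = 5.36 − (169.12) = -163.76 mGal
Complete Bouguer anomaly = -163.76 + 2.66 = -161.10 mGal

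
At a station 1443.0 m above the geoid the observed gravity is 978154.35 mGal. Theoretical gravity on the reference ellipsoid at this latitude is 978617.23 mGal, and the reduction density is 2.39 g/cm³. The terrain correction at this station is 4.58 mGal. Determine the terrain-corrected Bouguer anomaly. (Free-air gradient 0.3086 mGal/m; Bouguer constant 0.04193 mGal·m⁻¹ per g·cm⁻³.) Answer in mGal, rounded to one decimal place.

-157.6

Free-air correction = 0.3086 × 1443.0 = 445.31 mGal
Free-air anomaly = 978154.35 − 978617.23 + (445.31) = -17.57 mGal
Bouguer slab correction = 0.04193 × 2.39 × 1443.0 = 144.61 mGal
Simple Bouguer anomaly = -17.57 − (144.61) = -162.18 mGal
Complete Bouguer anomaly = -162.18 + 4.58 = -157.60 mGal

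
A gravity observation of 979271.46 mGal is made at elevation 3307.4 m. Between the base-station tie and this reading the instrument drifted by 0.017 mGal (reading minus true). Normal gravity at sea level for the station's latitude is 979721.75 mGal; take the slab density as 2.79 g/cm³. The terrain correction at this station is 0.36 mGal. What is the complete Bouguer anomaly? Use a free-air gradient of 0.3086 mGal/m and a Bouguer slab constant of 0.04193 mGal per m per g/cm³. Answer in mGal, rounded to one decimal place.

Drift-corrected reading = 979271.46 − (0.017) = 979271.443 mGal
Free-air correction = 0.3086 × 3307.4 = 1020.66 mGal
Free-air anomaly = 979271.443 − 979721.75 + (1020.66) = 570.353 mGal
Bouguer slab correction = 0.04193 × 2.79 × 3307.4 = 386.92 mGal
Simple Bouguer anomaly = 570.353 − (386.92) = 183.433 mGal
Complete Bouguer anomaly = 183.433 + 0.36 = 183.793 mGal

183.8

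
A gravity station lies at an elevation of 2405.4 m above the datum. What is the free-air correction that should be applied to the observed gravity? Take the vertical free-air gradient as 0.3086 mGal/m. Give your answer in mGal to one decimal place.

Free-air correction = 0.3086 × 2405.4 = 742.3 mGal

742.3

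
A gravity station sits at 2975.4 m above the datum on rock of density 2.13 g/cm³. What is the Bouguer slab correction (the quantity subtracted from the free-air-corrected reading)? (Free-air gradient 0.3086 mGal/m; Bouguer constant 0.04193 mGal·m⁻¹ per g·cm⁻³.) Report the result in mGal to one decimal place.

Bouguer slab correction = 0.04193 × 2.13 × 2975.4 = 265.7 mGal

265.7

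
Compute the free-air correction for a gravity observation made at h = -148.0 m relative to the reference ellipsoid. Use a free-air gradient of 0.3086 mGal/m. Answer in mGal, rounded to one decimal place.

Free-air correction = 0.3086 × -148.0 = -45.7 mGal

-45.7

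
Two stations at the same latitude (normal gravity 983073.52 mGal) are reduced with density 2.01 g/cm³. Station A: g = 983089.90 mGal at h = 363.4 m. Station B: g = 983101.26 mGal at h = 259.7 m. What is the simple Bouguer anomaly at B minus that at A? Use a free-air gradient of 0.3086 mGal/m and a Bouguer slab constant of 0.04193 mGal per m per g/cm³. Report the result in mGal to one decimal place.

-11.9

Δg_SB(A) = 983089.90 − 983073.52 + 0.3086×363.4 − 0.04193×2.01×363.4 = 97.90 mGal
Δg_SB(B) = 983101.26 − 983073.52 + 0.3086×259.7 − 0.04193×2.01×259.7 = 86.00 mGal
Difference = 86.00 − (97.90) = -11.90 mGal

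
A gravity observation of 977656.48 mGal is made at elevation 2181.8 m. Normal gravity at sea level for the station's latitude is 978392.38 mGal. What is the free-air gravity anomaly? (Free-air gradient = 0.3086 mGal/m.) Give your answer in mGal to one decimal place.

-62.6

Free-air correction = 0.3086 × 2181.8 = 673.30 mGal
Free-air anomaly = 977656.48 − 978392.38 + (673.30) = -62.60 mGal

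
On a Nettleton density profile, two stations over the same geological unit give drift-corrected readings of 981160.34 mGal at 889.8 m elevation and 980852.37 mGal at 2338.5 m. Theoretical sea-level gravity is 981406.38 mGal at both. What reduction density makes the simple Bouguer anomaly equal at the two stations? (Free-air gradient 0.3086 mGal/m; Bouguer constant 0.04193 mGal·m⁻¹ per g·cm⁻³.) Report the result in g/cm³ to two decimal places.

Δg_obs = 980852.37 − 981160.34 = -307.97 mGal over Δh = 2338.5 − 889.8 = 1448.7 m
Equal Bouguer anomalies ⇒ Δg_obs + (0.3086 − 0.04193ρ)·Δh = 0
0.3086 − 0.04193ρ = −Δg_obs/Δh = 0.21258
ρ = (0.3086 − 0.21258) / 0.04193 = 2.29 g/cm³

2.29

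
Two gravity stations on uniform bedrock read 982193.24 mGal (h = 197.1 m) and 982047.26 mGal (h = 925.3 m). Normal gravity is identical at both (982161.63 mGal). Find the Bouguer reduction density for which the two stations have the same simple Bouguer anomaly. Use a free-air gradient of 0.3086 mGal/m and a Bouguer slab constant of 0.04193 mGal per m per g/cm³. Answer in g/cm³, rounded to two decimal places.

Δg_obs = 982047.26 − 982193.24 = -145.98 mGal over Δh = 925.3 − 197.1 = 728.2 m
Equal Bouguer anomalies ⇒ Δg_obs + (0.3086 − 0.04193ρ)·Δh = 0
0.3086 − 0.04193ρ = −Δg_obs/Δh = 0.20047
ρ = (0.3086 − 0.20047) / 0.04193 = 2.58 g/cm³

2.58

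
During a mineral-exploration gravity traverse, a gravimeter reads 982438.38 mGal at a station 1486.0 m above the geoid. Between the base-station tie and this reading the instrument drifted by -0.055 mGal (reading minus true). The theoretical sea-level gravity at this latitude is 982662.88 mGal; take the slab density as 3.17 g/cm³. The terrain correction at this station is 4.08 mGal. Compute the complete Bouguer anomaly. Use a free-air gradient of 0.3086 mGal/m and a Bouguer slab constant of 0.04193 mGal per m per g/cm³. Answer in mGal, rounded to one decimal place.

Drift-corrected reading = 982438.38 − (-0.055) = 982438.435 mGal
Free-air correction = 0.3086 × 1486.0 = 458.58 mGal
Free-air anomaly = 982438.435 − 982662.88 + (458.58) = 234.135 mGal
Bouguer slab correction = 0.04193 × 3.17 × 1486.0 = 197.52 mGal
Simple Bouguer anomaly = 234.135 − (197.52) = 36.615 mGal
Complete Bouguer anomaly = 36.615 + 4.08 = 40.695 mGal

40.7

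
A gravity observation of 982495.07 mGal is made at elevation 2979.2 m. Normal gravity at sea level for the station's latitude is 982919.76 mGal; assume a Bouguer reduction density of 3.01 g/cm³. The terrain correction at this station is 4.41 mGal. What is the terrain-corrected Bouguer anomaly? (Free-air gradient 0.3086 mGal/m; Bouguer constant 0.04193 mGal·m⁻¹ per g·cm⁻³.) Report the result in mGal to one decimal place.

123.1

Free-air correction = 0.3086 × 2979.2 = 919.38 mGal
Free-air anomaly = 982495.07 − 982919.76 + (919.38) = 494.69 mGal
Bouguer slab correction = 0.04193 × 3.01 × 2979.2 = 376.00 mGal
Simple Bouguer anomaly = 494.69 − (376.00) = 118.69 mGal
Complete Bouguer anomaly = 118.69 + 4.41 = 123.10 mGal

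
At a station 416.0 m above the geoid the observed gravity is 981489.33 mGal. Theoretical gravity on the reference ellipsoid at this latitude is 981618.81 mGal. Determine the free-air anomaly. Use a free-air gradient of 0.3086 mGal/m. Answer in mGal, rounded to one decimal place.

-1.1

Free-air correction = 0.3086 × 416.0 = 128.38 mGal
Free-air anomaly = 981489.33 − 981618.81 + (128.38) = -1.10 mGal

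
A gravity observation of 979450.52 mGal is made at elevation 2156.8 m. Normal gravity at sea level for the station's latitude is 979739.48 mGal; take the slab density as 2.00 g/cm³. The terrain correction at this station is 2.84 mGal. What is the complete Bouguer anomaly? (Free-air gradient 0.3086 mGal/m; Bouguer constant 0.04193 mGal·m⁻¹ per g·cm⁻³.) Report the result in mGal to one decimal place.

198.6

Free-air correction = 0.3086 × 2156.8 = 665.59 mGal
Free-air anomaly = 979450.52 − 979739.48 + (665.59) = 376.63 mGal
Bouguer slab correction = 0.04193 × 2.00 × 2156.8 = 180.87 mGal
Simple Bouguer anomaly = 376.63 − (180.87) = 195.76 mGal
Complete Bouguer anomaly = 195.76 + 2.84 = 198.60 mGal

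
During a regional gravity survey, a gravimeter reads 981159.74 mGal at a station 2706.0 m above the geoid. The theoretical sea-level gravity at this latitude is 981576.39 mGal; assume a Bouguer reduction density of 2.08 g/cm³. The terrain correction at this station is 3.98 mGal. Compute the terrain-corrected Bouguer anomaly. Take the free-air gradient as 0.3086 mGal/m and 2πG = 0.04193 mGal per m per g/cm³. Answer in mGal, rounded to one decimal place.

186.4

Free-air correction = 0.3086 × 2706.0 = 835.07 mGal
Free-air anomaly = 981159.74 − 981576.39 + (835.07) = 418.42 mGal
Bouguer slab correction = 0.04193 × 2.08 × 2706.0 = 236.00 mGal
Simple Bouguer anomaly = 418.42 − (236.00) = 182.42 mGal
Complete Bouguer anomaly = 182.42 + 3.98 = 186.40 mGal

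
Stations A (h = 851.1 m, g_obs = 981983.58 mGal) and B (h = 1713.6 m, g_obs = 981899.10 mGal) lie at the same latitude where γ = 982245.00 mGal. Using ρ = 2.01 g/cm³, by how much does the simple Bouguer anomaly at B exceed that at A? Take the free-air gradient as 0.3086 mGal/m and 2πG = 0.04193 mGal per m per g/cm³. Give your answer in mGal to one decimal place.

109.0

Δg_SB(A) = 981983.58 − 982245.00 + 0.3086×851.1 − 0.04193×2.01×851.1 = -70.50 mGal
Δg_SB(B) = 981899.10 − 982245.00 + 0.3086×1713.6 − 0.04193×2.01×1713.6 = 38.50 mGal
Difference = 38.50 − (-70.50) = 109.00 mGal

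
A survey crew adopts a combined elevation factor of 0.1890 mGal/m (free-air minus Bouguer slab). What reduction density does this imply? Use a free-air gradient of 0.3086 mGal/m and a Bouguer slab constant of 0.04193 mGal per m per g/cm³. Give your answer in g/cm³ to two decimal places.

0.1890 = 0.3086 − 0.04193 × ρ
ρ = (0.3086 − 0.1890) / 0.04193 = 2.85 g/cm³

2.85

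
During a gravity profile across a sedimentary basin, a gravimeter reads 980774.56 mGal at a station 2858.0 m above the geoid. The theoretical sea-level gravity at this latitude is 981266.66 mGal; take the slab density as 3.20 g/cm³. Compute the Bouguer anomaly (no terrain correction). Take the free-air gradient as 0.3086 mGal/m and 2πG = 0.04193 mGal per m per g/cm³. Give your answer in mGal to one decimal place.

6.4

Free-air correction = 0.3086 × 2858.0 = 881.98 mGal
Free-air anomaly = 980774.56 − 981266.66 + (881.98) = 389.88 mGal
Bouguer slab correction = 0.04193 × 3.20 × 2858.0 = 383.48 mGal
Simple Bouguer anomaly = 389.88 − (383.48) = 6.40 mGal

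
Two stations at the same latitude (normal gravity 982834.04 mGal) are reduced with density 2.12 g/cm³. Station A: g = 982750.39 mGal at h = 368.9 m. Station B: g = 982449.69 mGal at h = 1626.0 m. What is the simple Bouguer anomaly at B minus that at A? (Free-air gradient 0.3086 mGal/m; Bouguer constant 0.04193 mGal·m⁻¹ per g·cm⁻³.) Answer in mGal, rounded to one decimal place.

-24.5

Δg_SB(A) = 982750.39 − 982834.04 + 0.3086×368.9 − 0.04193×2.12×368.9 = -2.60 mGal
Δg_SB(B) = 982449.69 − 982834.04 + 0.3086×1626.0 − 0.04193×2.12×1626.0 = -27.10 mGal
Difference = -27.10 − (-2.60) = -24.50 mGal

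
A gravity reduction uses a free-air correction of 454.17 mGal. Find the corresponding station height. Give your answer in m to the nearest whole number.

h = 454.17 / 0.3086 = 1471.71 m

1472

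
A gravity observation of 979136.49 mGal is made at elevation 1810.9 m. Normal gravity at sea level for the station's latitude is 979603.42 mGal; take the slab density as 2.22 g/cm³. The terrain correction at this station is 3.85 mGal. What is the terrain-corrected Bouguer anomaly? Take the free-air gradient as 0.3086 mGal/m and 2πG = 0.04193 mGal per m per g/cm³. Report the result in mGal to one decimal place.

Free-air correction = 0.3086 × 1810.9 = 558.84 mGal
Free-air anomaly = 979136.49 − 979603.42 + (558.84) = 91.91 mGal
Bouguer slab correction = 0.04193 × 2.22 × 1810.9 = 168.57 mGal
Simple Bouguer anomaly = 91.91 − (168.57) = -76.66 mGal
Complete Bouguer anomaly = -76.66 + 3.85 = -72.81 mGal

-72.8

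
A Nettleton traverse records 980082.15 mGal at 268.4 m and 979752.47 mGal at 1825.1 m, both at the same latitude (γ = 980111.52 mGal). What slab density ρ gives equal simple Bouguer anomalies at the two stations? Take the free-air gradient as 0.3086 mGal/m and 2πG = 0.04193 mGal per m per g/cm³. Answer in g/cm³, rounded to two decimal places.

2.31

Δg_obs = 979752.47 − 980082.15 = -329.68 mGal over Δh = 1825.1 − 268.4 = 1556.7 m
Equal Bouguer anomalies ⇒ Δg_obs + (0.3086 − 0.04193ρ)·Δh = 0
0.3086 − 0.04193ρ = −Δg_obs/Δh = 0.21178
ρ = (0.3086 − 0.21178) / 0.04193 = 2.31 g/cm³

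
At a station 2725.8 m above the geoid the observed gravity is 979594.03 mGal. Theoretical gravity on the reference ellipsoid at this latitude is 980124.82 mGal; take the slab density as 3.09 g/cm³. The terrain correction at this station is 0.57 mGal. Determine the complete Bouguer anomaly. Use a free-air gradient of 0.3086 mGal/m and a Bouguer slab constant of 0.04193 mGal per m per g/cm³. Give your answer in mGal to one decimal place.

-42.2

Free-air correction = 0.3086 × 2725.8 = 841.18 mGal
Free-air anomaly = 979594.03 − 980124.82 + (841.18) = 310.39 mGal
Bouguer slab correction = 0.04193 × 3.09 × 2725.8 = 353.16 mGal
Simple Bouguer anomaly = 310.39 − (353.16) = -42.77 mGal
Complete Bouguer anomaly = -42.77 + 0.57 = -42.20 mGal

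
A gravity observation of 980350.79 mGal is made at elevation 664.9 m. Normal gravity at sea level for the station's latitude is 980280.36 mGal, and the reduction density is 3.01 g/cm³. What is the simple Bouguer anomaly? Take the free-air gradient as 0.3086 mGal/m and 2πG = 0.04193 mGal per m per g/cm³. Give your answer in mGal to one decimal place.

191.7

Free-air correction = 0.3086 × 664.9 = 205.19 mGal
Free-air anomaly = 980350.79 − 980280.36 + (205.19) = 275.62 mGal
Bouguer slab correction = 0.04193 × 3.01 × 664.9 = 83.92 mGal
Simple Bouguer anomaly = 275.62 − (83.92) = 191.70 mGal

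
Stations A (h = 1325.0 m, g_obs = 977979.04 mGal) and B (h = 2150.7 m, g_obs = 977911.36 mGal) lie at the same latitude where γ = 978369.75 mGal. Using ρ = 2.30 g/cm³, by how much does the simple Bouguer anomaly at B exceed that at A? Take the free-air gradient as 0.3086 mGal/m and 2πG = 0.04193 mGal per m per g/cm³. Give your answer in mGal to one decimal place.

Δg_SB(A) = 977979.04 − 978369.75 + 0.3086×1325.0 − 0.04193×2.30×1325.0 = -109.60 mGal
Δg_SB(B) = 977911.36 − 978369.75 + 0.3086×2150.7 − 0.04193×2.30×2150.7 = -2.10 mGal
Difference = -2.10 − (-109.60) = 107.50 mGal

107.5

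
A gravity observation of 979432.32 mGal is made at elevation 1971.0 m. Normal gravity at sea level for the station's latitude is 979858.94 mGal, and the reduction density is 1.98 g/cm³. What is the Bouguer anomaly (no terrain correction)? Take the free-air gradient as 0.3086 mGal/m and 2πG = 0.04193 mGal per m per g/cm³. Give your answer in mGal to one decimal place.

18.0

Free-air correction = 0.3086 × 1971.0 = 608.25 mGal
Free-air anomaly = 979432.32 − 979858.94 + (608.25) = 181.63 mGal
Bouguer slab correction = 0.04193 × 1.98 × 1971.0 = 163.64 mGal
Simple Bouguer anomaly = 181.63 − (163.64) = 17.99 mGal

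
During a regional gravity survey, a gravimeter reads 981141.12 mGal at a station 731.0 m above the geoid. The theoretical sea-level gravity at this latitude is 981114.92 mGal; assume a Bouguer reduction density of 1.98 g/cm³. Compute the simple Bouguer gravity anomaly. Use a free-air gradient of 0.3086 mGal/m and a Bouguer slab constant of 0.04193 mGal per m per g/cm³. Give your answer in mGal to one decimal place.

191.1

Free-air correction = 0.3086 × 731.0 = 225.59 mGal
Free-air anomaly = 981141.12 − 981114.92 + (225.59) = 251.79 mGal
Bouguer slab correction = 0.04193 × 1.98 × 731.0 = 60.69 mGal
Simple Bouguer anomaly = 251.79 − (60.69) = 191.10 mGal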